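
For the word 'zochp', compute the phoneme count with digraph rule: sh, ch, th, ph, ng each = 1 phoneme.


Parsing 'zochp' greedily, digraphs first:
  'z' -> consonant phoneme (phonemes so far: 1)
  'o' -> vowel phoneme (phonemes so far: 2)
  'ch' -> digraph (1 consonant phoneme) (phonemes so far: 3)
  'p' -> consonant phoneme (phonemes so far: 4)
Total phonemes: 4

4


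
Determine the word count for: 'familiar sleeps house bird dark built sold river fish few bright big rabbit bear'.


Counting words by splitting on spaces:
  Word 1: 'familiar'
  Word 2: 'sleeps'
  Word 3: 'house'
  Word 4: 'bird'
  Word 5: 'dark'
  Word 6: 'built'
  Word 7: 'sold'
  Word 8: 'river'
  Word 9: 'fish'
  Word 10: 'few'
  Word 11: 'bright'
  Word 12: 'big'
  Word 13: 'rabbit'
  Word 14: 'bear'
Total words: 14

14


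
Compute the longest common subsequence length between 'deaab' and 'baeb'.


DP table for LCS of 'deaab' and 'baeb':
       b  a  e  b
    0  0  0  0  0
  d 0  0  0  0  0
  e 0  0  0  1  1
  a 0  0  1  1  1
  a 0  0  1  1  1
  b 0  1  1  1  2
LCS: 'eb'
LCS length = 2

2


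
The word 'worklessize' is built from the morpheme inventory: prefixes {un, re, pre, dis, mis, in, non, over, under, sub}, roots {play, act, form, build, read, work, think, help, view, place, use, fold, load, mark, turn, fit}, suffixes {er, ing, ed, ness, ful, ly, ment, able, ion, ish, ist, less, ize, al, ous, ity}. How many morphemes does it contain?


Segmenting 'worklessize' against the inventory:
  'work' -> root (morpheme 1)
  'less' -> suffix (morpheme 2)
  'ize' -> suffix (morpheme 3)
Total morphemes: 3

3


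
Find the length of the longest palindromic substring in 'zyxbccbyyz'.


Scanning 'zyxbccbyyz' for palindromic substrings.
Substring at positions 3-6: 'bccb'.
Check: reverse('bccb') = 'bccb' -> palindrome confirmed.
Neighbouring characters ('x' / 'y') break symmetry, so it cannot extend further.
No longer palindromic substring exists; longest length = 4

4


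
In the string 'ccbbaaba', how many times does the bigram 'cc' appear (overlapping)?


Scanning 'ccbbaaba' for bigram 'cc':
  Position 0: 'cc' -> MATCH
  Position 1: 'cb' -> no
  Position 2: 'bb' -> no
  Position 3: 'ba' -> no
  Position 4: 'aa' -> no
  Position 5: 'ab' -> no
  Position 6: 'ba' -> no
Total matches: 1

1


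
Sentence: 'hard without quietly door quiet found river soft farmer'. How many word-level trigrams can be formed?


Word trigrams from [9] words:
  Trigram 1: (hard without quietly)
  Trigram 2: (without quietly door)
  Trigram 3: (quietly door quiet)
  Trigram 4: (door quiet found)
  Trigram 5: (quiet found river)
  Trigram 6: (found river soft)
  Trigram 7: (river soft farmer)
Total word trigrams: 9 - 2 = 7

7


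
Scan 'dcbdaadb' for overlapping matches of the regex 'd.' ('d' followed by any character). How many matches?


Pattern: d. means 'd' followed by any character.
Scanning 'dcbdaadb' position-by-position:
  Pos 0: window 'dc' -> MATCH
  Pos 1: window 'cb' -> no
  Pos 2: window 'bd' -> no
  Pos 3: window 'da' -> MATCH
  Pos 4: window 'aa' -> no
  Pos 5: window 'ad' -> no
  Pos 6: window 'db' -> MATCH
  Pos 7: window 'b' -> no
Total matches: 3

3


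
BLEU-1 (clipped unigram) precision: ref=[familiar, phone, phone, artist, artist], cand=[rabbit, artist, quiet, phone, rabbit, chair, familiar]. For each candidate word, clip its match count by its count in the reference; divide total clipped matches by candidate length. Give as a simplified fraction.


Reference word counts: {'artist': 2, 'familiar': 1, 'phone': 2}
Checking each candidate word (with clipping):
  'rabbit' -> not in reference -> no match (matches: 0)
  'artist' -> in reference (ref count 2, used 1/2) -> match (matches: 1)
  'quiet' -> not in reference -> no match (matches: 1)
  'phone' -> in reference (ref count 2, used 1/2) -> match (matches: 2)
  'rabbit' -> not in reference -> no match (matches: 2)
  'chair' -> not in reference -> no match (matches: 2)
  'familiar' -> in reference (ref count 1, used 1/1) -> match (matches: 3)
Clipped matches: 3, Candidate length: 7
Precision = 3/7

3/7


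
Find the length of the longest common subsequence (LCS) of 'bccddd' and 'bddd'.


DP table for LCS of 'bccddd' and 'bddd':
       b  d  d  d
    0  0  0  0  0
  b 0  1  1  1  1
  c 0  1  1  1  1
  c 0  1  1  1  1
  d 0  1  2  2  2
  d 0  1  2  3  3
  d 0  1  2  3  4
LCS: 'bddd'
LCS length = 4

4


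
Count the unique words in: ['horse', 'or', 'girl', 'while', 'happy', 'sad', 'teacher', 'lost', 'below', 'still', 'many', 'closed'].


Listing all tokens and tracking unique types:
  Token 1: 'horse' -> NEW (unique so far: 1)
  Token 2: 'or' -> NEW (unique so far: 2)
  Token 3: 'girl' -> NEW (unique so far: 3)
  Token 4: 'while' -> NEW (unique so far: 4)
  Token 5: 'happy' -> NEW (unique so far: 5)
  Token 6: 'sad' -> NEW (unique so far: 6)
  Token 7: 'teacher' -> NEW (unique so far: 7)
  Token 8: 'lost' -> NEW (unique so far: 8)
  Token 9: 'below' -> NEW (unique so far: 9)
  Token 10: 'still' -> NEW (unique so far: 10)
  Token 11: 'many' -> NEW (unique so far: 11)
  Token 12: 'closed' -> NEW (unique so far: 12)
Unique types: ('below', 'closed', 'girl', 'happy', 'horse', 'lost', 'many', 'or', 'sad', 'still', 'teacher', 'while')
Vocabulary size: 12

12


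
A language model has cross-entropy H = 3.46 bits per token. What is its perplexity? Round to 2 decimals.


Perplexity formula: PP = 2^H
H = 3.46
PP = 2^3.46
Decompose: 2^3.46 = 2^3 * 2^0.46
2^3 = 8, 2^0.46 ~ 1.3755418
PP ~ 8 * 1.3755418 = 11.0043344
Rounded to 2 decimals: 11.00

11.00


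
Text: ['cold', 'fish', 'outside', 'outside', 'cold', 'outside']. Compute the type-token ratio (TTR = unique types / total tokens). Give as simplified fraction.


Tokens: 6
Unique types: ('cold', 'fish', 'outside') = 3
TTR = 3/6
Simplify: divide both by 3 -> 1/2
TTR = 1/2

1/2


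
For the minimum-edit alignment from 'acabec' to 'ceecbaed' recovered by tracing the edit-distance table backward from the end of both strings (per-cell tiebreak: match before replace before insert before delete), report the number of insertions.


Edit distance = 6. Backtracking from cell (6, 8) with preference match > replace > insert > delete,
then listing the resulting alignment 'acabec' -> 'ceecbaed' left to right:
  Step 1: insert 'c' [insertion #1]
  Step 2: insert 'e' [insertion #2]
  Step 3: replace a->e
  Step 4: keep 'c'
  Step 5: replace a->b
  Step 6: replace b->a
  Step 7: keep 'e'
  Step 8: replace c->d
Total insertions: 2

2


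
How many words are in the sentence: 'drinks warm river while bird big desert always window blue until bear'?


Counting words by splitting on spaces:
  Word 1: 'drinks'
  Word 2: 'warm'
  Word 3: 'river'
  Word 4: 'while'
  Word 5: 'bird'
  Word 6: 'big'
  Word 7: 'desert'
  Word 8: 'always'
  Word 9: 'window'
  Word 10: 'blue'
  Word 11: 'until'
  Word 12: 'bear'
Total words: 12

12


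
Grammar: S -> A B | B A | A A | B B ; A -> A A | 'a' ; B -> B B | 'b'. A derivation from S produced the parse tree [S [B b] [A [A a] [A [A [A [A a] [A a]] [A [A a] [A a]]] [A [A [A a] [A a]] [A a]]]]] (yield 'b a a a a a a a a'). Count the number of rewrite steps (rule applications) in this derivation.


Every bracketed nonterminal node [X ...] in the tree is produced by exactly one rule application.
Reading the tree off as a leftmost derivation:
  Step 1: S  =>  B A   (applied S -> B A)
  Step 2: B A  =>  b A   (applied B -> b)
  Step 3: b A  =>  b A A   (applied A -> A A)
  Step 4: b A A  =>  b a A   (applied A -> a)
  Step 5: b a A  =>  b a A A   (applied A -> A A)
  Step 6: b a A A  =>  b a A A A   (applied A -> A A)
  Step 7: b a A A A  =>  b a A A A A   (applied A -> A A)
  Step 8: b a A A A A  =>  b a a A A A   (applied A -> a)
  Step 9: b a a A A A  =>  b a a a A A   (applied A -> a)
  Step 10: b a a a A A  =>  b a a a A A A   (applied A -> A A)
  Step 11: b a a a A A A  =>  b a a a a A A   (applied A -> a)
  Step 12: b a a a a A A  =>  b a a a a a A   (applied A -> a)
  Step 13: b a a a a a A  =>  b a a a a a A A   (applied A -> A A)
  Step 14: b a a a a a A A  =>  b a a a a a A A A   (applied A -> A A)
  Step 15: b a a a a a A A A  =>  b a a a a a a A A   (applied A -> a)
  Step 16: b a a a a a a A A  =>  b a a a a a a a A   (applied A -> a)
  Step 17: b a a a a a a a A  =>  b a a a a a a a a   (applied A -> a)
Final yield: b a a a a a a a a
Total rewrite steps: 17

17


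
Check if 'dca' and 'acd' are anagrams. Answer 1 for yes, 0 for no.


Sort characters of 'dca': 'acd'
Sort characters of 'acd': 'acd'
Sorted forms match -> they ARE anagrams
Result: 1

1


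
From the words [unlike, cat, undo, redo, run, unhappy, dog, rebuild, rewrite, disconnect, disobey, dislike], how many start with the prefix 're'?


Checking each word for prefix 're':
  'unlike' -> no (count: 0)
  'cat' -> no (count: 0)
  'undo' -> no (count: 0)
  'redo' -> YES, starts with 're' (count: 1)
  'run' -> no (count: 1)
  'unhappy' -> no (count: 1)
  'dog' -> no (count: 1)
  'rebuild' -> YES, starts with 're' (count: 2)
  'rewrite' -> YES, starts with 're' (count: 3)
  'disconnect' -> no (count: 3)
  'disobey' -> no (count: 3)
  'dislike' -> no (count: 3)
Total with prefix 're': 3

3


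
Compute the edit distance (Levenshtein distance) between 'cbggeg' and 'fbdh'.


Building DP table for s1='cbggeg' (len 6) and s2='fbdh' (len 4):
       f  b  d  h
    0  1  2  3  4
  c 1  1  2  3  4
  b 2  2  1  2  3
  g 3  3  2  2  3
  g 4  4  3  3  3
  e 5  5  4  4  4
  g 6  6  5  5  5
Edit distance = dp[6][4] = 5

5


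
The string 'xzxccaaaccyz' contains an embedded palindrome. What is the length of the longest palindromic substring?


Scanning 'xzxccaaaccyz' for palindromic substrings.
Substring at positions 3-9: 'ccaaacc'.
Check: reverse('ccaaacc') = 'ccaaacc' -> palindrome confirmed.
Neighbouring characters ('x' / 'y') break symmetry, so it cannot extend further.
No longer palindromic substring exists; longest length = 7

7


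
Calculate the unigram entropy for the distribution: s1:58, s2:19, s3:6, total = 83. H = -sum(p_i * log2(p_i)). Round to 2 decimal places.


Computing entropy H = -sum(p_i * log2(p_i)):
  s1: p = 58/83 = 0.6988, -p*log2(p) = 0.3613
  s2: p = 19/83 = 0.2289, -p*log2(p) = 0.4869
  s3: p = 6/83 = 0.0723, -p*log2(p) = 0.2740
H = sum of terms = 1.1222
Rounded to 2 decimals: 1.12

1.12


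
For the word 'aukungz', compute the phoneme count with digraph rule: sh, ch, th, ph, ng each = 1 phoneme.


Parsing 'aukungz' greedily, digraphs first:
  'a' -> vowel phoneme (phonemes so far: 1)
  'u' -> vowel phoneme (phonemes so far: 2)
  'k' -> consonant phoneme (phonemes so far: 3)
  'u' -> vowel phoneme (phonemes so far: 4)
  'ng' -> digraph (1 consonant phoneme) (phonemes so far: 5)
  'z' -> consonant phoneme (phonemes so far: 6)
Total phonemes: 6

6


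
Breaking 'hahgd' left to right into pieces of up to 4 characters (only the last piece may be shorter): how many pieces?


'hahgd' has 5 characters.
Chunking with max size 4:
  Chunk 1: 'hahg' (positions 0-3)
  Chunk 2: 'd' (positions 4-4)
Total chunks: ceil(5 / 4) = 2

2


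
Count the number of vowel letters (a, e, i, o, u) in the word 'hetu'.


Scanning each character of 'hetu':
  Position 1: 'h' -> consonant (running count: 0)
  Position 2: 'e' -> vowel (running count: 1)
  Position 3: 't' -> consonant (running count: 1)
  Position 4: 'u' -> vowel (running count: 2)
Total vowels: 2

2


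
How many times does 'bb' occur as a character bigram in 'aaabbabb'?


Scanning 'aaabbabb' for bigram 'bb':
  Position 0: 'aa' -> no
  Position 1: 'aa' -> no
  Position 2: 'ab' -> no
  Position 3: 'bb' -> MATCH
  Position 4: 'ba' -> no
  Position 5: 'ab' -> no
  Position 6: 'bb' -> MATCH
Total matches: 2

2


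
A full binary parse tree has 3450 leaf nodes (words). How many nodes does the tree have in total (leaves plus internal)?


Leaf nodes (terminals): 3450
Internal nodes = n - 1 = 3450 - 1 = 3449
Total = leaves + internal = 3450 + 3449 = 6899

6899


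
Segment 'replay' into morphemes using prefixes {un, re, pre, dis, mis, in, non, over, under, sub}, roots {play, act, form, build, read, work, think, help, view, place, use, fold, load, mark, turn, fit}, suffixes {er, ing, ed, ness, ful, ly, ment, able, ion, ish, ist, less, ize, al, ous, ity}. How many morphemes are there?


Segmenting 'replay' against the inventory:
  're' -> prefix (morpheme 1)
  'play' -> root (morpheme 2)
Total morphemes: 2

2


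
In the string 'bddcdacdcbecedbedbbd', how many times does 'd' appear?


Scanning 'bddcdacdcbecedbedbbd' for 'd':
  Position 1: 'd' -> MATCH (count: 1)
  Position 2: 'd' -> MATCH (count: 2)
  Position 4: 'd' -> MATCH (count: 3)
  Position 7: 'd' -> MATCH (count: 4)
  Position 13: 'd' -> MATCH (count: 5)
  Position 16: 'd' -> MATCH (count: 6)
  Position 19: 'd' -> MATCH (count: 7)
Total occurrences of 'd': 7

7


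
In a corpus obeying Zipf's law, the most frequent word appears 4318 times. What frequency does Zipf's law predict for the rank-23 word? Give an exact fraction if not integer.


Zipf's law: freq(rank) = f1 / rank
f1 = 4318, rank = 23
freq = 4318 / 23
GCD(4318, 23) = 1
Simplified: 4318/23

4318/23


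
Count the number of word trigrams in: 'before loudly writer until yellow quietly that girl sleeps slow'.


Word trigrams from [10] words:
  Trigram 1: (before loudly writer)
  Trigram 2: (loudly writer until)
  Trigram 3: (writer until yellow)
  Trigram 4: (until yellow quietly)
  Trigram 5: (yellow quietly that)
  Trigram 6: (quietly that girl)
  Trigram 7: (that girl sleeps)
  Trigram 8: (girl sleeps slow)
Total word trigrams: 10 - 2 = 8

8


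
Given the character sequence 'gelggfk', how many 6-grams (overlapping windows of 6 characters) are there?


String 'gelggfk' has length L = 7.
Number of overlapping n-grams = L - n + 1
Substituting: 7 - 6 + 1 = 2

2


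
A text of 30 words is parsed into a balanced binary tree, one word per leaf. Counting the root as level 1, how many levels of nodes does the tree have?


In a balanced binary tree with n leaves the deepest leaf is ceil(log2(n)) edges below the root,
so counting node levels inclusive of root and leaves gives ceil(log2(n)) + 1 levels.
log2(30) = 4.9069
ceil(4.9069) = 5
levels = 5 + 1 = 6

6


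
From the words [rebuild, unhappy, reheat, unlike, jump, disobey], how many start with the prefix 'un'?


Checking each word for prefix 'un':
  'rebuild' -> no (count: 0)
  'unhappy' -> YES, starts with 'un' (count: 1)
  'reheat' -> no (count: 1)
  'unlike' -> YES, starts with 'un' (count: 2)
  'jump' -> no (count: 2)
  'disobey' -> no (count: 2)
Total with prefix 'un': 2

2


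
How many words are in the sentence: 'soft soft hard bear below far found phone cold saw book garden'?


Counting words by splitting on spaces:
  Word 1: 'soft'
  Word 2: 'soft'
  Word 3: 'hard'
  Word 4: 'bear'
  Word 5: 'below'
  Word 6: 'far'
  Word 7: 'found'
  Word 8: 'phone'
  Word 9: 'cold'
  Word 10: 'saw'
  Word 11: 'book'
  Word 12: 'garden'
Total words: 12

12


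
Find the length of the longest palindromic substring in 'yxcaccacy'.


Scanning 'yxcaccacy' for palindromic substrings.
Substring at positions 2-7: 'caccac'.
Check: reverse('caccac') = 'caccac' -> palindrome confirmed.
Neighbouring characters ('x' / 'y') break symmetry, so it cannot extend further.
No longer palindromic substring exists; longest length = 6

6


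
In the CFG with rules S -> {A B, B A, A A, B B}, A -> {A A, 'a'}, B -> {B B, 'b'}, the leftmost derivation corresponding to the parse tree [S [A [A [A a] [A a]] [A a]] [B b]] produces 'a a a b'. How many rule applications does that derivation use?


Every bracketed nonterminal node [X ...] in the tree is produced by exactly one rule application.
Reading the tree off as a leftmost derivation:
  Step 1: S  =>  A B   (applied S -> A B)
  Step 2: A B  =>  A A B   (applied A -> A A)
  Step 3: A A B  =>  A A A B   (applied A -> A A)
  Step 4: A A A B  =>  a A A B   (applied A -> a)
  Step 5: a A A B  =>  a a A B   (applied A -> a)
  Step 6: a a A B  =>  a a a B   (applied A -> a)
  Step 7: a a a B  =>  a a a b   (applied B -> b)
Final yield: a a a b
Total rewrite steps: 7

7


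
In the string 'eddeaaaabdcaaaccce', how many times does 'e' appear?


Scanning 'eddeaaaabdcaaaccce' for 'e':
  Position 0: 'e' -> MATCH (count: 1)
  Position 3: 'e' -> MATCH (count: 2)
  Position 17: 'e' -> MATCH (count: 3)
Total occurrences of 'e': 3

3


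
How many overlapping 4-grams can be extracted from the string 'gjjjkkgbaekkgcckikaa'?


String 'gjjjkkgbaekkgcckikaa' has length L = 20.
Number of overlapping n-grams = L - n + 1
Substituting: 20 - 4 + 1 = 17

17


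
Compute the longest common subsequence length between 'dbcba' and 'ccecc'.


DP table for LCS of 'dbcba' and 'ccecc':
       c  c  e  c  c
    0  0  0  0  0  0
  d 0  0  0  0  0  0
  b 0  0  0  0  0  0
  c 0  1  1  1  1  1
  b 0  1  1  1  1  1
  a 0  1  1  1  1  1
LCS: 'c'
LCS length = 1

1


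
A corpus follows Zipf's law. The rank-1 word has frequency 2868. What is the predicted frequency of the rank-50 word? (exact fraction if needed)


Zipf's law: freq(rank) = f1 / rank
f1 = 2868, rank = 50
freq = 2868 / 50
GCD(2868, 50) = 2
Simplified: 1434/25

1434/25


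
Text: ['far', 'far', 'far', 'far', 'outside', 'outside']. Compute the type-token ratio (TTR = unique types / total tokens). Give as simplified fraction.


Tokens: 6
Unique types: ('far', 'outside') = 2
TTR = 2/6
Simplify: divide both by 2 -> 1/3
TTR = 1/3

1/3


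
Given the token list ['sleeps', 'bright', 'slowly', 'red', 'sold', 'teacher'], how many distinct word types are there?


Listing all tokens and tracking unique types:
  Token 1: 'sleeps' -> NEW (unique so far: 1)
  Token 2: 'bright' -> NEW (unique so far: 2)
  Token 3: 'slowly' -> NEW (unique so far: 3)
  Token 4: 'red' -> NEW (unique so far: 4)
  Token 5: 'sold' -> NEW (unique so far: 5)
  Token 6: 'teacher' -> NEW (unique so far: 6)
Unique types: ('bright', 'red', 'sleeps', 'slowly', 'sold', 'teacher')
Vocabulary size: 6

6


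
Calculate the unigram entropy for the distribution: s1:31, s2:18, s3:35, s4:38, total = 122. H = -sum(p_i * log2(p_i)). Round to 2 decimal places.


Computing entropy H = -sum(p_i * log2(p_i)):
  s1: p = 31/122 = 0.2541, -p*log2(p) = 0.5022
  s2: p = 18/122 = 0.1475, -p*log2(p) = 0.4073
  s3: p = 35/122 = 0.2869, -p*log2(p) = 0.5168
  s4: p = 38/122 = 0.3115, -p*log2(p) = 0.5242
H = sum of terms = 1.9505
Rounded to 2 decimals: 1.95

1.95


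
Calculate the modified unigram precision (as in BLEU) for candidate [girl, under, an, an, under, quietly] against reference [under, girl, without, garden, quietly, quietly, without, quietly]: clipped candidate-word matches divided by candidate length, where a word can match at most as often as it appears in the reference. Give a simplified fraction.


Reference word counts: {'garden': 1, 'girl': 1, 'quietly': 3, 'under': 1, 'without': 2}
Checking each candidate word (with clipping):
  'girl' -> in reference (ref count 1, used 1/1) -> match (matches: 1)
  'under' -> in reference (ref count 1, used 1/1) -> match (matches: 2)
  'an' -> not in reference -> no match (matches: 2)
  'an' -> not in reference -> no match (matches: 2)
  'under' -> ref count 1 already used up (1/1) -> clipped, no match (matches: 2)
  'quietly' -> in reference (ref count 3, used 1/3) -> match (matches: 3)
Clipped matches: 3, Candidate length: 6
Precision = 3/6 = 1/2

1/2


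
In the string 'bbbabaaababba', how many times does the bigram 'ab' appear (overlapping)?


Scanning 'bbbabaaababba' for bigram 'ab':
  Position 0: 'bb' -> no
  Position 1: 'bb' -> no
  Position 2: 'ba' -> no
  Position 3: 'ab' -> MATCH
  Position 4: 'ba' -> no
  Position 5: 'aa' -> no
  Position 6: 'aa' -> no
  Position 7: 'ab' -> MATCH
  Position 8: 'ba' -> no
  Position 9: 'ab' -> MATCH
  Position 10: 'bb' -> no
  Position 11: 'ba' -> no
Total matches: 3

3


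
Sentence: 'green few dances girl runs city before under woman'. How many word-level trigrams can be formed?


Word trigrams from [9] words:
  Trigram 1: (green few dances)
  Trigram 2: (few dances girl)
  Trigram 3: (dances girl runs)
  Trigram 4: (girl runs city)
  Trigram 5: (runs city before)
  Trigram 6: (city before under)
  Trigram 7: (before under woman)
Total word trigrams: 9 - 2 = 7

7


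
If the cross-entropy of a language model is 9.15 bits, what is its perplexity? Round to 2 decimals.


Perplexity formula: PP = 2^H
H = 9.15
PP = 2^9.15
Decompose: 2^9.15 = 2^9 * 2^0.15
2^9 = 512, 2^0.15 ~ 1.1095695
PP ~ 512 * 1.1095695 = 568.0995840
Rounded to 2 decimals: 568.10

568.10


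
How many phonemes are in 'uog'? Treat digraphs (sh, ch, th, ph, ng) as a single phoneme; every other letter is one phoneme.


Parsing 'uog' greedily, digraphs first:
  'u' -> vowel phoneme (phonemes so far: 1)
  'o' -> vowel phoneme (phonemes so far: 2)
  'g' -> consonant phoneme (phonemes so far: 3)
Total phonemes: 3

3


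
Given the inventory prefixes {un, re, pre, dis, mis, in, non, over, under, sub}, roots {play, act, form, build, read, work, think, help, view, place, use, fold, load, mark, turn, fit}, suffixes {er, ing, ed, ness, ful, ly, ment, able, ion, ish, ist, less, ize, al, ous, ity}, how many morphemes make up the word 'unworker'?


Segmenting 'unworker' against the inventory:
  'un' -> prefix (morpheme 1)
  'work' -> root (morpheme 2)
  'er' -> suffix (morpheme 3)
Total morphemes: 3

3


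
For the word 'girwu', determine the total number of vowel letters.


Scanning each character of 'girwu':
  Position 1: 'g' -> consonant (running count: 0)
  Position 2: 'i' -> vowel (running count: 1)
  Position 3: 'r' -> consonant (running count: 1)
  Position 4: 'w' -> consonant (running count: 1)
  Position 5: 'u' -> vowel (running count: 2)
Total vowels: 2

2


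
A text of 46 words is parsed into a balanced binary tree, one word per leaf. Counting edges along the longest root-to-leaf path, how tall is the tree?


In a balanced binary tree with n leaves the deepest leaf is ceil(log2(n)) edges below the root.
log2(46) = 5.5236
ceil(5.5236) = 6
height (edges) = 6

6


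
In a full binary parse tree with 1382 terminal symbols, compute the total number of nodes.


Leaf nodes (terminals): 1382
Internal nodes = n - 1 = 1382 - 1 = 1381
Total = leaves + internal = 1382 + 1381 = 2763

2763


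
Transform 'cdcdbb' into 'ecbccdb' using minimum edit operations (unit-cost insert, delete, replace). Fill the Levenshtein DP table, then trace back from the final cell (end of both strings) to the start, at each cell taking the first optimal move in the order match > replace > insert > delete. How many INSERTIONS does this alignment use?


Edit distance = 4. Backtracking from cell (6, 7) with preference match > replace > insert > delete,
then listing the resulting alignment 'cdcdbb' -> 'ecbccdb' left to right:
  Step 1: insert 'e' [insertion #1]
  Step 2: keep 'c'
  Step 3: replace d->b
  Step 4: keep 'c'
  Step 5: replace d->c
  Step 6: replace b->d
  Step 7: keep 'b'
Total insertions: 1

1


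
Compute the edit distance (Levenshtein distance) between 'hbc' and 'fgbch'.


Building DP table for s1='hbc' (len 3) and s2='fgbch' (len 5):
       f  g  b  c  h
    0  1  2  3  4  5
  h 1  1  2  3  4  4
  b 2  2  2  2  3  4
  c 3  3  3  3  2  3
Edit distance = dp[3][5] = 3

3


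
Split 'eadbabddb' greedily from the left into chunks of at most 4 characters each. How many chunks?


'eadbabddb' has 9 characters.
Chunking with max size 4:
  Chunk 1: 'eadb' (positions 0-3)
  Chunk 2: 'abdd' (positions 4-7)
  Chunk 3: 'b' (positions 8-8)
Total chunks: ceil(9 / 4) = 3

3


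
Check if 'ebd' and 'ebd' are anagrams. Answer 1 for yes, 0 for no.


Sort characters of 'ebd': 'bde'
Sort characters of 'ebd': 'bde'
Sorted forms match -> they ARE anagrams
Result: 1

1


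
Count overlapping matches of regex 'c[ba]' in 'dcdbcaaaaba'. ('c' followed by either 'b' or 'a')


Pattern: c[ba] means 'c' followed by either 'b' or 'a'.
Scanning 'dcdbcaaaaba' position-by-position:
  Pos 0: window 'dc' -> no
  Pos 1: window 'cd' -> no
  Pos 2: window 'db' -> no
  Pos 3: window 'bc' -> no
  Pos 4: window 'ca' -> MATCH
  Pos 5: window 'aa' -> no
  Pos 6: window 'aa' -> no
  Pos 7: window 'aa' -> no
  Pos 8: window 'ab' -> no
  Pos 9: window 'ba' -> no
  Pos 10: window 'a' -> no
Total matches: 1

1


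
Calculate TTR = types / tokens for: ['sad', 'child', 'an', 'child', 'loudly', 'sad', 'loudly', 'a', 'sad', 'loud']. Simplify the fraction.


Tokens: 10
Unique types: ('a', 'an', 'child', 'loud', 'loudly', 'sad') = 6
TTR = 6/10
Simplify: divide both by 2 -> 3/5
TTR = 3/5

3/5


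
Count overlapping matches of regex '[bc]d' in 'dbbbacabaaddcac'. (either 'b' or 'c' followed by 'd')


Pattern: [bc]d means either 'b' or 'c' followed by 'd'.
Scanning 'dbbbacabaaddcac' position-by-position:
  Pos 0: window 'db' -> no
  Pos 1: window 'bb' -> no
  Pos 2: window 'bb' -> no
  Pos 3: window 'ba' -> no
  Pos 4: window 'ac' -> no
  Pos 5: window 'ca' -> no
  Pos 6: window 'ab' -> no
  Pos 7: window 'ba' -> no
  Pos 8: window 'aa' -> no
  Pos 9: window 'ad' -> no
  Pos 10: window 'dd' -> no
  Pos 11: window 'dc' -> no
  Pos 12: window 'ca' -> no
  Pos 13: window 'ac' -> no
  Pos 14: window 'c' -> no
Total matches: 0

0


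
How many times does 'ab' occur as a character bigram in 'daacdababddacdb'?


Scanning 'daacdababddacdb' for bigram 'ab':
  Position 0: 'da' -> no
  Position 1: 'aa' -> no
  Position 2: 'ac' -> no
  Position 3: 'cd' -> no
  Position 4: 'da' -> no
  Position 5: 'ab' -> MATCH
  Position 6: 'ba' -> no
  Position 7: 'ab' -> MATCH
  Position 8: 'bd' -> no
  Position 9: 'dd' -> no
  Position 10: 'da' -> no
  Position 11: 'ac' -> no
  Position 12: 'cd' -> no
  Position 13: 'db' -> no
Total matches: 2

2


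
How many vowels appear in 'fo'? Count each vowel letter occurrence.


Scanning each character of 'fo':
  Position 1: 'f' -> consonant (running count: 0)
  Position 2: 'o' -> vowel (running count: 1)
Total vowels: 1

1


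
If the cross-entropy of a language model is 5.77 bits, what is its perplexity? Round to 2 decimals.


Perplexity formula: PP = 2^H
H = 5.77
PP = 2^5.77
Decompose: 2^5.77 = 2^5 * 2^0.77
2^5 = 32, 2^0.77 ~ 1.7052698
PP ~ 32 * 1.7052698 = 54.5686336
Rounded to 2 decimals: 54.57

54.57


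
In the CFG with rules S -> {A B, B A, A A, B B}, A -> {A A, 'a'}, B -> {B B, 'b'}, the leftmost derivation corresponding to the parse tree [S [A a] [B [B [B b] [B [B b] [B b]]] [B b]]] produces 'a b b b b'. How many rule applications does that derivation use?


Every bracketed nonterminal node [X ...] in the tree is produced by exactly one rule application.
Reading the tree off as a leftmost derivation:
  Step 1: S  =>  A B   (applied S -> A B)
  Step 2: A B  =>  a B   (applied A -> a)
  Step 3: a B  =>  a B B   (applied B -> B B)
  Step 4: a B B  =>  a B B B   (applied B -> B B)
  Step 5: a B B B  =>  a b B B   (applied B -> b)
  Step 6: a b B B  =>  a b B B B   (applied B -> B B)
  Step 7: a b B B B  =>  a b b B B   (applied B -> b)
  Step 8: a b b B B  =>  a b b b B   (applied B -> b)
  Step 9: a b b b B  =>  a b b b b   (applied B -> b)
Final yield: a b b b b
Total rewrite steps: 9

9


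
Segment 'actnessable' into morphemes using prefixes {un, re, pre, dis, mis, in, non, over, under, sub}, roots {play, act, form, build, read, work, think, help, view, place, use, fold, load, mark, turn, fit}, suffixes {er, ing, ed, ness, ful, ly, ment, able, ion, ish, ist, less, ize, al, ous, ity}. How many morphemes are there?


Segmenting 'actnessable' against the inventory:
  'act' -> root (morpheme 1)
  'ness' -> suffix (morpheme 2)
  'able' -> suffix (morpheme 3)
Total morphemes: 3

3


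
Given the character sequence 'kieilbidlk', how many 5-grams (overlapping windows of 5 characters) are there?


String 'kieilbidlk' has length L = 10.
Number of overlapping n-grams = L - n + 1
Substituting: 10 - 5 + 1 = 6

6


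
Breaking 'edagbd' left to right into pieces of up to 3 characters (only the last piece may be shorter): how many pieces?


'edagbd' has 6 characters.
Chunking with max size 3:
  Chunk 1: 'eda' (positions 0-2)
  Chunk 2: 'gbd' (positions 3-5)
Total chunks: ceil(6 / 3) = 2

2


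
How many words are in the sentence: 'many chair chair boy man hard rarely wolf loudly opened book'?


Counting words by splitting on spaces:
  Word 1: 'many'
  Word 2: 'chair'
  Word 3: 'chair'
  Word 4: 'boy'
  Word 5: 'man'
  Word 6: 'hard'
  Word 7: 'rarely'
  Word 8: 'wolf'
  Word 9: 'loudly'
  Word 10: 'opened'
  Word 11: 'book'
Total words: 11

11


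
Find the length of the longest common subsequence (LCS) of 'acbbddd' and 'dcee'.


DP table for LCS of 'acbbddd' and 'dcee':
       d  c  e  e
    0  0  0  0  0
  a 0  0  0  0  0
  c 0  0  1  1  1
  b 0  0  1  1  1
  b 0  0  1  1  1
  d 0  1  1  1  1
  d 0  1  1  1  1
  d 0  1  1  1  1
LCS: 'c'
LCS length = 1

1


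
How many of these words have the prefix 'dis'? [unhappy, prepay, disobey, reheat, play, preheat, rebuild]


Checking each word for prefix 'dis':
  'unhappy' -> no (count: 0)
  'prepay' -> no (count: 0)
  'disobey' -> YES, starts with 'dis' (count: 1)
  'reheat' -> no (count: 1)
  'play' -> no (count: 1)
  'preheat' -> no (count: 1)
  'rebuild' -> no (count: 1)
Total with prefix 'dis': 1

1


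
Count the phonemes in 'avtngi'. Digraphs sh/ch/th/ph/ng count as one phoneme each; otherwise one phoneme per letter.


Parsing 'avtngi' greedily, digraphs first:
  'a' -> vowel phoneme (phonemes so far: 1)
  'v' -> consonant phoneme (phonemes so far: 2)
  't' -> consonant phoneme (phonemes so far: 3)
  'ng' -> digraph (1 consonant phoneme) (phonemes so far: 4)
  'i' -> vowel phoneme (phonemes so far: 5)
Total phonemes: 5

5


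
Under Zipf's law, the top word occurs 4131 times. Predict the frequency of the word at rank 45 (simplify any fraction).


Zipf's law: freq(rank) = f1 / rank
f1 = 4131, rank = 45
freq = 4131 / 45
GCD(4131, 45) = 9
Simplified: 459/5

459/5


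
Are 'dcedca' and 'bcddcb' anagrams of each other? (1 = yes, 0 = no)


Sort characters of 'dcedca': 'accdde'
Sort characters of 'bcddcb': 'bbccdd'
Sorted forms differ -> they are NOT anagrams
Result: 0

0


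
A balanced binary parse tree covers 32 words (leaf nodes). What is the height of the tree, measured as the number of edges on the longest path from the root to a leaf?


In a balanced binary tree with n leaves the deepest leaf is ceil(log2(n)) edges below the root.
log2(32) = 5.0000
ceil(5.0000) = 5
height (edges) = 5

5


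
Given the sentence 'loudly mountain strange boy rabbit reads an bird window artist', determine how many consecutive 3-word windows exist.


Word trigrams from [10] words:
  Trigram 1: (loudly mountain strange)
  Trigram 2: (mountain strange boy)
  Trigram 3: (strange boy rabbit)
  Trigram 4: (boy rabbit reads)
  Trigram 5: (rabbit reads an)
  Trigram 6: (reads an bird)
  Trigram 7: (an bird window)
  Trigram 8: (bird window artist)
Total word trigrams: 10 - 2 = 8

8


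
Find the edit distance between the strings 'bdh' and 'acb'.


Building DP table for s1='bdh' (len 3) and s2='acb' (len 3):
       a  c  b
    0  1  2  3
  b 1  1  2  2
  d 2  2  2  3
  h 3  3  3  3
Edit distance = dp[3][3] = 3

3


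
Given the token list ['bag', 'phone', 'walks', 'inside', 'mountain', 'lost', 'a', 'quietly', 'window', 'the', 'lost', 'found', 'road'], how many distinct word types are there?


Listing all tokens and tracking unique types:
  Token 1: 'bag' -> NEW (unique so far: 1)
  Token 2: 'phone' -> NEW (unique so far: 2)
  Token 3: 'walks' -> NEW (unique so far: 3)
  Token 4: 'inside' -> NEW (unique so far: 4)
  Token 5: 'mountain' -> NEW (unique so far: 5)
  Token 6: 'lost' -> NEW (unique so far: 6)
  Token 7: 'a' -> NEW (unique so far: 7)
  Token 8: 'quietly' -> NEW (unique so far: 8)
  Token 9: 'window' -> NEW (unique so far: 9)
  Token 10: 'the' -> NEW (unique so far: 10)
  Token 11: 'lost' -> duplicate (unique so far: 10)
  Token 12: 'found' -> NEW (unique so far: 11)
  Token 13: 'road' -> NEW (unique so far: 12)
Unique types: ('a', 'bag', 'found', 'inside', 'lost', 'mountain', 'phone', 'quietly', 'road', 'the', 'walks', 'window')
Vocabulary size: 12

12


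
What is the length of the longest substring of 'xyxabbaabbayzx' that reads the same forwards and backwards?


Scanning 'xyxabbaabbayzx' for palindromic substrings.
Substring at positions 3-10: 'abbaabba'.
Check: reverse('abbaabba') = 'abbaabba' -> palindrome confirmed.
Neighbouring characters ('x' / 'y') break symmetry, so it cannot extend further.
No longer palindromic substring exists; longest length = 8

8


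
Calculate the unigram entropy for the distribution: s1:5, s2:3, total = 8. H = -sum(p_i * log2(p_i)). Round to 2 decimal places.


Computing entropy H = -sum(p_i * log2(p_i)):
  s1: p = 5/8 = 0.6250, -p*log2(p) = 0.4238
  s2: p = 3/8 = 0.3750, -p*log2(p) = 0.5306
H = sum of terms = 0.9544
Rounded to 2 decimals: 0.95

0.95


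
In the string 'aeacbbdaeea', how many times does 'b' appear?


Scanning 'aeacbbdaeea' for 'b':
  Position 4: 'b' -> MATCH (count: 1)
  Position 5: 'b' -> MATCH (count: 2)
Total occurrences of 'b': 2

2


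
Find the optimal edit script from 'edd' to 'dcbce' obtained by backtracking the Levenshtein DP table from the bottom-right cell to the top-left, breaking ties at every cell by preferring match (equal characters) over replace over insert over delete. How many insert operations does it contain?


Edit distance = 5. Backtracking from cell (3, 5) with preference match > replace > insert > delete,
then listing the resulting alignment 'edd' -> 'dcbce' left to right:
  Step 1: insert 'd' [insertion #1]
  Step 2: insert 'c' [insertion #2]
  Step 3: replace e->b
  Step 4: replace d->c
  Step 5: replace d->e
Total insertions: 2

2


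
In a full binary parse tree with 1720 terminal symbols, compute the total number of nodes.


Leaf nodes (terminals): 1720
Internal nodes = n - 1 = 1720 - 1 = 1719
Total = leaves + internal = 1720 + 1719 = 3439

3439


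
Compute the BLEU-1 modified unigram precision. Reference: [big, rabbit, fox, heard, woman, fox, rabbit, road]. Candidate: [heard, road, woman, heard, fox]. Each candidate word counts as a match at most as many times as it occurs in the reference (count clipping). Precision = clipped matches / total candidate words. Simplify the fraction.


Reference word counts: {'big': 1, 'fox': 2, 'heard': 1, 'rabbit': 2, 'road': 1, 'woman': 1}
Checking each candidate word (with clipping):
  'heard' -> in reference (ref count 1, used 1/1) -> match (matches: 1)
  'road' -> in reference (ref count 1, used 1/1) -> match (matches: 2)
  'woman' -> in reference (ref count 1, used 1/1) -> match (matches: 3)
  'heard' -> ref count 1 already used up (1/1) -> clipped, no match (matches: 3)
  'fox' -> in reference (ref count 2, used 1/2) -> match (matches: 4)
Clipped matches: 4, Candidate length: 5
Precision = 4/5

4/5


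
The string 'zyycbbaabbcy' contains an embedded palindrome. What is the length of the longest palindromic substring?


Scanning 'zyycbbaabbcy' for palindromic substrings.
Substring at positions 2-11: 'ycbbaabbcy'.
Check: reverse('ycbbaabbcy') = 'ycbbaabbcy' -> palindrome confirmed.
Neighbouring characters ('y' / '-') break symmetry, so it cannot extend further.
No longer palindromic substring exists; longest length = 10

10


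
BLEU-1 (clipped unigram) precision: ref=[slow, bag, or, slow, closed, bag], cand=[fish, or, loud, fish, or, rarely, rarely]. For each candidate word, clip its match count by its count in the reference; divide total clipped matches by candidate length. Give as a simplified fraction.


Reference word counts: {'bag': 2, 'closed': 1, 'or': 1, 'slow': 2}
Checking each candidate word (with clipping):
  'fish' -> not in reference -> no match (matches: 0)
  'or' -> in reference (ref count 1, used 1/1) -> match (matches: 1)
  'loud' -> not in reference -> no match (matches: 1)
  'fish' -> not in reference -> no match (matches: 1)
  'or' -> ref count 1 already used up (1/1) -> clipped, no match (matches: 1)
  'rarely' -> not in reference -> no match (matches: 1)
  'rarely' -> not in reference -> no match (matches: 1)
Clipped matches: 1, Candidate length: 7
Precision = 1/7

1/7


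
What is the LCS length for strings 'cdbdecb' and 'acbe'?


DP table for LCS of 'cdbdecb' and 'acbe':
       a  c  b  e
    0  0  0  0  0
  c 0  0  1  1  1
  d 0  0  1  1  1
  b 0  0  1  2  2
  d 0  0  1  2  2
  e 0  0  1  2  3
  c 0  0  1  2  3
  b 0  0  1  2  3
LCS: 'cbe'
LCS length = 3

3


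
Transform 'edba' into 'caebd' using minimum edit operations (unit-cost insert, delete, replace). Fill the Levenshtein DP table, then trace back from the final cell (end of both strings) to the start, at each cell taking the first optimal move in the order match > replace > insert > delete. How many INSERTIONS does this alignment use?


Edit distance = 4. Backtracking from cell (4, 5) with preference match > replace > insert > delete,
then listing the resulting alignment 'edba' -> 'caebd' left to right:
  Step 1: insert 'c' [insertion #1]
  Step 2: replace e->a
  Step 3: replace d->e
  Step 4: keep 'b'
  Step 5: replace a->d
Total insertions: 1

1


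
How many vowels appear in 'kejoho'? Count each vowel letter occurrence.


Scanning each character of 'kejoho':
  Position 1: 'k' -> consonant (running count: 0)
  Position 2: 'e' -> vowel (running count: 1)
  Position 3: 'j' -> consonant (running count: 1)
  Position 4: 'o' -> vowel (running count: 2)
  Position 5: 'h' -> consonant (running count: 2)
  Position 6: 'o' -> vowel (running count: 3)
Total vowels: 3

3


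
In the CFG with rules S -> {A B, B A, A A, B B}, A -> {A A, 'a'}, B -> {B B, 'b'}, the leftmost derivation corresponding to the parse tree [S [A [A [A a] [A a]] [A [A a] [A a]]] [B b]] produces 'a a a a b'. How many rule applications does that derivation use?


Every bracketed nonterminal node [X ...] in the tree is produced by exactly one rule application.
Reading the tree off as a leftmost derivation:
  Step 1: S  =>  A B   (applied S -> A B)
  Step 2: A B  =>  A A B   (applied A -> A A)
  Step 3: A A B  =>  A A A B   (applied A -> A A)
  Step 4: A A A B  =>  a A A B   (applied A -> a)
  Step 5: a A A B  =>  a a A B   (applied A -> a)
  Step 6: a a A B  =>  a a A A B   (applied A -> A A)
  Step 7: a a A A B  =>  a a a A B   (applied A -> a)
  Step 8: a a a A B  =>  a a a a B   (applied A -> a)
  Step 9: a a a a B  =>  a a a a b   (applied B -> b)
Final yield: a a a a b
Total rewrite steps: 9

9


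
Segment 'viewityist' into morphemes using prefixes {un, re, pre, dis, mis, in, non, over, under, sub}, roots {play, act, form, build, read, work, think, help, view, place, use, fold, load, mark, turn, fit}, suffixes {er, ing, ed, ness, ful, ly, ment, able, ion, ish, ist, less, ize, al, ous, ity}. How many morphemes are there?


Segmenting 'viewityist' against the inventory:
  'view' -> root (morpheme 1)
  'ity' -> suffix (morpheme 2)
  'ist' -> suffix (morpheme 3)
Total morphemes: 3

3


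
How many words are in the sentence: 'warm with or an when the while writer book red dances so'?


Counting words by splitting on spaces:
  Word 1: 'warm'
  Word 2: 'with'
  Word 3: 'or'
  Word 4: 'an'
  Word 5: 'when'
  Word 6: 'the'
  Word 7: 'while'
  Word 8: 'writer'
  Word 9: 'book'
  Word 10: 'red'
  Word 11: 'dances'
  Word 12: 'so'
Total words: 12

12


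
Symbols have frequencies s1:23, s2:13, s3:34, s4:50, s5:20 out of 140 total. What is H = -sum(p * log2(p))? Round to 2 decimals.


Computing entropy H = -sum(p_i * log2(p_i)):
  s1: p = 23/140 = 0.1643, -p*log2(p) = 0.4281
  s2: p = 13/140 = 0.0929, -p*log2(p) = 0.3184
  s3: p = 34/140 = 0.2429, -p*log2(p) = 0.4959
  s4: p = 50/140 = 0.3571, -p*log2(p) = 0.5305
  s5: p = 20/140 = 0.1429, -p*log2(p) = 0.4011
H = sum of terms = 2.1740
Rounded to 2 decimals: 2.17

2.17


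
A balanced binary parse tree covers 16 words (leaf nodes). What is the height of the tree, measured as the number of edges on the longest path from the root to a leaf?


In a balanced binary tree with n leaves the deepest leaf is ceil(log2(n)) edges below the root.
log2(16) = 4.0000
ceil(4.0000) = 4
height (edges) = 4

4
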